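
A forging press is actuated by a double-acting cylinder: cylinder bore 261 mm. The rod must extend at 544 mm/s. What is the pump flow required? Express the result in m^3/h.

Q ≈ 105 m^3/h

Cap-side area A_cap = π/4 × (261 mm)² = 53500 mm^2
Q = A × v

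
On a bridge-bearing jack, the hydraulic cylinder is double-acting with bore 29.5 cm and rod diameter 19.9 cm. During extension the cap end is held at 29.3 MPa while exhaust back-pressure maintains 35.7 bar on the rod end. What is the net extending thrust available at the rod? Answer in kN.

Cap-side area A_cap = π/4 × (29.5 cm)² = 683.5 cm^2
Rod-side annular area A_ann = π/4 × (29.5² − 19.9²) = 372.5 cm^2
Net thrust = P_cap·A_cap − P_rod·A_ann = 2003 kN − 133.0 kN

F ≈ 1870 kN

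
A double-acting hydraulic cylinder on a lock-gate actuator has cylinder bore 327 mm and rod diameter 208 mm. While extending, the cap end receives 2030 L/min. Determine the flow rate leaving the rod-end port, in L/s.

Q_out ≈ 20.1 L/s

Cap-side area A_cap = π/4 × (327 mm)² = 83980 mm^2
Rod-side annular area A_ann = π/4 × (327² − 208²) = 50000 mm^2
Piston speed v = Q_in/A_cap; rod-end outflow Q_out = v × A_ann = Q_in × A_ann/A_cap.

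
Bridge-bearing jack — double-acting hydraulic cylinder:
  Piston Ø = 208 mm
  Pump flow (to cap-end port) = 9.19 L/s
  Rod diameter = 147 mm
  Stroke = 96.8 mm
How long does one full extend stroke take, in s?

Cap-side area A_cap = π/4 × (208 mm)² = 33980 mm^2
Swept volume V = A × L; t = V / Q = A·L / Q

t ≈ 0.358 s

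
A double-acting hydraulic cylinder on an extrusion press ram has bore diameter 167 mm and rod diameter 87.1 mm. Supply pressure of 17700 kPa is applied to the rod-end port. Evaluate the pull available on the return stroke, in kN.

Rod-side annular area A_ann = π/4 × (167² − 87.1²) = 15950 mm^2
On retraction the pressure acts on the annular area (bore minus rod).
F = P × A_ann

F ≈ 282 kN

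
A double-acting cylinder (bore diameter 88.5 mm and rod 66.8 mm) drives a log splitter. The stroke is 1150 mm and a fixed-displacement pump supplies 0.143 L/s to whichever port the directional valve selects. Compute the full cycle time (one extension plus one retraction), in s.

t ≈ 70.8 s

Cap-side area A_cap = π/4 × (88.5 mm)² = 6151 mm^2
Rod-side annular area A_ann = π/4 × (88.5² − 66.8²) = 2647 mm^2
t_ext = A_cap·L/Q = 49.47 s
t_ret = A_ann·L/Q = 21.29 s
t_cycle = t_ext + t_ret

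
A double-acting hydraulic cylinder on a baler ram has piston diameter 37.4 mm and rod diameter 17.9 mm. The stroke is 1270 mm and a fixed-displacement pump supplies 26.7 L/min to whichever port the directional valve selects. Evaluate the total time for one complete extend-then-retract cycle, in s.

Cap-side area A_cap = π/4 × (37.4 mm)² = 1099 mm^2
Rod-side annular area A_ann = π/4 × (37.4² − 17.9²) = 846.9 mm^2
t_ext = A_cap·L/Q = 3.135 s
t_ret = A_ann·L/Q = 2.417 s
t_cycle = t_ext + t_ret

t ≈ 5.55 s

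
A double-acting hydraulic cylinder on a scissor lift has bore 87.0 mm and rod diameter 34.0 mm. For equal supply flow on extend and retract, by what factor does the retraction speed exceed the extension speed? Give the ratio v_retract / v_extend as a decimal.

Cap-side area A_cap = π/4 × (87.0 mm)² = 5945 mm^2
Rod-side annular area A_ann = π/4 × (87.0² − 34.0²) = 5037 mm^2
For equal Q, v ∝ 1/A, so v_ret/v_ext = A_cap/A_ann.

v_ret/v_ext ≈ 1.18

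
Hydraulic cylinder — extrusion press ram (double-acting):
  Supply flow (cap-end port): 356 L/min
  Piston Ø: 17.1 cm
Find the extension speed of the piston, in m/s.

v ≈ 0.258 m/s

Cap-side area A_cap = π/4 × (17.1 cm)² = 229.7 cm^2
v = Q / A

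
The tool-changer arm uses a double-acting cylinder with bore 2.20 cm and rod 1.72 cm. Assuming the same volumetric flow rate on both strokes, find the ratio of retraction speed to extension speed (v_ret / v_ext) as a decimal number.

Cap-side area A_cap = π/4 × (2.20 cm)² = 3.801 cm^2
Rod-side annular area A_ann = π/4 × (2.20² − 1.72²) = 1.478 cm^2
For equal Q, v ∝ 1/A, so v_ret/v_ext = A_cap/A_ann.

v_ret/v_ext ≈ 2.57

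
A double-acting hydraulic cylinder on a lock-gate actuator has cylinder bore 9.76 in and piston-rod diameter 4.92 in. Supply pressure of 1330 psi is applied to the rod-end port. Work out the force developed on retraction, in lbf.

F ≈ 74200 lbf

Rod-side annular area A_ann = π/4 × (9.76² − 4.92²) = 55.80 in^2
On retraction the pressure acts on the annular area (bore minus rod).
F = P × A_ann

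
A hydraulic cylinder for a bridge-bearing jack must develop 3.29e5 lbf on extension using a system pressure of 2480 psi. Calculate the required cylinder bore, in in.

D ≈ 13.0 in

Extension force acts on the full piston face: F = P × (π/4)D².
D = √(4F / (πP)) = √(4 × 3.29e5 lbf / (π × 2480 psi))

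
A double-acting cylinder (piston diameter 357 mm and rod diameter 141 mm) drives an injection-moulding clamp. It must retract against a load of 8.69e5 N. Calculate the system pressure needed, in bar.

P ≈ 103 bar

Rod-side annular area A_ann = π/4 × (357² − 141²) = 84480 mm^2
Retraction: pressure acts on the annular area.
P = F / A = 8.69e5 N / A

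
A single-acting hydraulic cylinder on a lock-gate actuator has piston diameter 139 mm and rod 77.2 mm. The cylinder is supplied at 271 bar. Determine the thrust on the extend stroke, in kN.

Cap-side area A_cap = π/4 × (139 mm)² = 15170 mm^2
F = P × A_cap = 271 bar × A_cap

F ≈ 411 kN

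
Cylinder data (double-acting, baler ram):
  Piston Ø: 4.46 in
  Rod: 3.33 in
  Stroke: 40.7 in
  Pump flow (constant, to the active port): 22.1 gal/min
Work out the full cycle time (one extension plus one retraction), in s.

t ≈ 10.8 s

Cap-side area A_cap = π/4 × (4.46 in)² = 15.62 in^2
Rod-side annular area A_ann = π/4 × (4.46² − 3.33²) = 6.914 in^2
t_ext = A_cap·L/Q = 7.473 s
t_ret = A_ann·L/Q = 3.307 s
t_cycle = t_ext + t_ret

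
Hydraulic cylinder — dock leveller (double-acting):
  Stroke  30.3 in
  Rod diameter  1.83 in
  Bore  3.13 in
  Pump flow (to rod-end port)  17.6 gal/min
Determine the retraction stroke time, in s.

t ≈ 2.26 s

Rod-side annular area A_ann = π/4 × (3.13² − 1.83²) = 5.064 in^2
Swept volume V = A × L; t = V / Q = A·L / Q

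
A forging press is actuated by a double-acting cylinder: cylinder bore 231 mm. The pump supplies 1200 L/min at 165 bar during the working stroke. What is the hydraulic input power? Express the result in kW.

Hydraulic power = P × Q

W ≈ 330 kW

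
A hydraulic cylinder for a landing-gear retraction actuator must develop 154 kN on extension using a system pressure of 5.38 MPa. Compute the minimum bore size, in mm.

D ≈ 191 mm

Extension force acts on the full piston face: F = P × (π/4)D².
D = √(4F / (πP)) = √(4 × 154 kN / (π × 5.38 MPa))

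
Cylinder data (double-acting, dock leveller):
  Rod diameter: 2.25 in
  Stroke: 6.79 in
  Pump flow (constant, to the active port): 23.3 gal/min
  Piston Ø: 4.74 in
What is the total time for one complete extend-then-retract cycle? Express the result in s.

Cap-side area A_cap = π/4 × (4.74 in)² = 17.65 in^2
Rod-side annular area A_ann = π/4 × (4.74² − 2.25²) = 13.67 in^2
t_ext = A_cap·L/Q = 1.336 s
t_ret = A_ann·L/Q = 1.035 s
t_cycle = t_ext + t_ret

t ≈ 2.37 s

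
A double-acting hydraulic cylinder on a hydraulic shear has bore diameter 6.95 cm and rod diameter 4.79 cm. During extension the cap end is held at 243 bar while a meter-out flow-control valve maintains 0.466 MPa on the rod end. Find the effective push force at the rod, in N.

F ≈ 91300 N

Cap-side area A_cap = π/4 × (6.95 cm)² = 37.94 cm^2
Rod-side annular area A_ann = π/4 × (6.95² − 4.79²) = 19.92 cm^2
Net thrust = P_cap·A_cap − P_rod·A_ann = 92190 N − 928.1 N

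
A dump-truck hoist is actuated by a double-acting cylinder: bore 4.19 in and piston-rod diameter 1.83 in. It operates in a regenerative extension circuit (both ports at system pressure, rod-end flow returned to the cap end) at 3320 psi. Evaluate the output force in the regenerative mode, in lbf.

F ≈ 8730 lbf

With equal pressure on both faces, forces on the annular region cancel; the net push is pressure × rod cross-section.
Rod cross-section A_rod = π/4 × (1.83 in)² = 2.630 in^2
F = P × A_rod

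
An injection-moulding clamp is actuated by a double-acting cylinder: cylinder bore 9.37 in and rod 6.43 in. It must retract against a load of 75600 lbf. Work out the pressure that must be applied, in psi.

P ≈ 2070 psi

Rod-side annular area A_ann = π/4 × (9.37² − 6.43²) = 36.48 in^2
Retraction: pressure acts on the annular area.
P = F / A = 75600 lbf / A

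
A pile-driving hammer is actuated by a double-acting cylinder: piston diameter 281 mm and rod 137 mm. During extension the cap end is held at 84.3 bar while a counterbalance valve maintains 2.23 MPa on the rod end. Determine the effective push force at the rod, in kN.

F ≈ 417 kN

Cap-side area A_cap = π/4 × (281 mm)² = 62020 mm^2
Rod-side annular area A_ann = π/4 × (281² − 137²) = 47270 mm^2
Net thrust = P_cap·A_cap − P_rod·A_ann = 522.8 kN − 105.4 kN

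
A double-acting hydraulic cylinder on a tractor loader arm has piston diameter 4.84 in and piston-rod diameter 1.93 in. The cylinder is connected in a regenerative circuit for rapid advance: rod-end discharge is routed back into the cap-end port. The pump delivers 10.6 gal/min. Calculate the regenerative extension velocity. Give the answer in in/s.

v ≈ 13.9 in/s

In regeneration the rod-end outflow joins the pump flow into the cap end, so the net volume the pump must supply per unit advance equals the rod cross-section area.
Rod cross-section A_rod = π/4 × (1.93 in)² = 2.926 in^2
v = Q_pump / A_rod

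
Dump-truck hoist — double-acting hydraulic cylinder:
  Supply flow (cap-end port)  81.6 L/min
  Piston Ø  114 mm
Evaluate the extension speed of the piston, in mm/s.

Cap-side area A_cap = π/4 × (114 mm)² = 10210 mm^2
v = Q / A

v ≈ 133 mm/s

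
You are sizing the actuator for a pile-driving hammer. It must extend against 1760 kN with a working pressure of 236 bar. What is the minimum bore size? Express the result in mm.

Extension force acts on the full piston face: F = P × (π/4)D².
D = √(4F / (πP)) = √(4 × 1760 kN / (π × 236 bar))

D ≈ 308 mm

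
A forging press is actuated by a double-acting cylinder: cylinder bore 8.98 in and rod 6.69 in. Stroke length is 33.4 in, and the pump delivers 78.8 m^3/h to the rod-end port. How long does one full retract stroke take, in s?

Rod-side annular area A_ann = π/4 × (8.98² − 6.69²) = 28.18 in^2
Swept volume V = A × L; t = V / Q = A·L / Q

t ≈ 0.705 s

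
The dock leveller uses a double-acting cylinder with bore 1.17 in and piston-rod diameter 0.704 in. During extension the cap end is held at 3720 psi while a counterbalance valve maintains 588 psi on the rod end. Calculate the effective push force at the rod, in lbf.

Cap-side area A_cap = π/4 × (1.17 in)² = 1.075 in^2
Rod-side annular area A_ann = π/4 × (1.17² − 0.704²) = 0.6859 in^2
Net thrust = P_cap·A_cap − P_rod·A_ann = 3999 lbf − 403.3 lbf

F ≈ 3600 lbf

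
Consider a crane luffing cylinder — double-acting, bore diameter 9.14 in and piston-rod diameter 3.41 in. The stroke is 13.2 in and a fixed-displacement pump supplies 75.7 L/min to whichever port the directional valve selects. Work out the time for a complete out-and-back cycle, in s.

Cap-side area A_cap = π/4 × (9.14 in)² = 65.61 in^2
Rod-side annular area A_ann = π/4 × (9.14² − 3.41²) = 56.48 in^2
t_ext = A_cap·L/Q = 11.25 s
t_ret = A_ann·L/Q = 9.683 s
t_cycle = t_ext + t_ret

t ≈ 20.9 s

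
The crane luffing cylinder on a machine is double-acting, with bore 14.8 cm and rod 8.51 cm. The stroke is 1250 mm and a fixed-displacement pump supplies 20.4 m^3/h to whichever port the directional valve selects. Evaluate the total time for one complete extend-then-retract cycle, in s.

Cap-side area A_cap = π/4 × (14.8 cm)² = 172.0 cm^2
Rod-side annular area A_ann = π/4 × (14.8² − 8.51²) = 115.2 cm^2
t_ext = A_cap·L/Q = 3.795 s
t_ret = A_ann·L/Q = 2.540 s
t_cycle = t_ext + t_ret

t ≈ 6.34 s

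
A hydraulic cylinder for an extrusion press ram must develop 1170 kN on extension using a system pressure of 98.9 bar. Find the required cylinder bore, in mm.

D ≈ 388 mm

Extension force acts on the full piston face: F = P × (π/4)D².
D = √(4F / (πP)) = √(4 × 1170 kN / (π × 98.9 bar))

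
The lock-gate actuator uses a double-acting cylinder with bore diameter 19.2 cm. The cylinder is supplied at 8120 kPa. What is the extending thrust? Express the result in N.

F ≈ 2.35e5 N

Cap-side area A_cap = π/4 × (19.2 cm)² = 289.5 cm^2
F = P × A_cap = 8120 kPa × A_cap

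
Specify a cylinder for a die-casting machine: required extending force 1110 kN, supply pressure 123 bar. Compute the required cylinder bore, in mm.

D ≈ 339 mm

Extension force acts on the full piston face: F = P × (π/4)D².
D = √(4F / (πP)) = √(4 × 1110 kN / (π × 123 bar))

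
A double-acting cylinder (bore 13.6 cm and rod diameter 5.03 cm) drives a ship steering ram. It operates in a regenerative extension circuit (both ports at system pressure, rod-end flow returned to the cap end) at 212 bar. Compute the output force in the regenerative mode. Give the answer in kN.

With equal pressure on both faces, forces on the annular region cancel; the net push is pressure × rod cross-section.
Rod cross-section A_rod = π/4 × (5.03 cm)² = 19.87 cm^2
F = P × A_rod

F ≈ 42.1 kN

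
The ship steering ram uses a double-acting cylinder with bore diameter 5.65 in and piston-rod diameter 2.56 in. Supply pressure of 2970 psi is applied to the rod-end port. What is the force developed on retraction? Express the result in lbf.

Rod-side annular area A_ann = π/4 × (5.65² − 2.56²) = 19.92 in^2
On retraction the pressure acts on the annular area (bore minus rod).
F = P × A_ann

F ≈ 59200 lbf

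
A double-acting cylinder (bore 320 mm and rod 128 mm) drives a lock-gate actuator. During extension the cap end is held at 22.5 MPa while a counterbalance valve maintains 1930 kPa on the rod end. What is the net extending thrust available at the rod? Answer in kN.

Cap-side area A_cap = π/4 × (320 mm)² = 80420 mm^2
Rod-side annular area A_ann = π/4 × (320² − 128²) = 67560 mm^2
Net thrust = P_cap·A_cap − P_rod·A_ann = 1810 kN − 130.4 kN

F ≈ 1680 kN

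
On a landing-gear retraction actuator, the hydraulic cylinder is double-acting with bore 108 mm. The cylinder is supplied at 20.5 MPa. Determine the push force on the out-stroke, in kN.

Cap-side area A_cap = π/4 × (108 mm)² = 9161 mm^2
F = P × A_cap = 20.5 MPa × A_cap

F ≈ 188 kN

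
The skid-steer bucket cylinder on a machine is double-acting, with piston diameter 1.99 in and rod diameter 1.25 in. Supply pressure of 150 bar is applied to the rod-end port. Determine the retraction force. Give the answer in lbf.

Rod-side annular area A_ann = π/4 × (1.99² − 1.25²) = 1.883 in^2
On retraction the pressure acts on the annular area (bore minus rod).
F = P × A_ann

F ≈ 4100 lbf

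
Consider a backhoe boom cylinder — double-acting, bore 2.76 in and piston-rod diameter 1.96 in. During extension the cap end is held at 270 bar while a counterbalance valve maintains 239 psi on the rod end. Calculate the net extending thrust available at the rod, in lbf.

F ≈ 22700 lbf

Cap-side area A_cap = π/4 × (2.76 in)² = 5.983 in^2
Rod-side annular area A_ann = π/4 × (2.76² − 1.96²) = 2.966 in^2
Net thrust = P_cap·A_cap − P_rod·A_ann = 23430 lbf − 708.8 lbf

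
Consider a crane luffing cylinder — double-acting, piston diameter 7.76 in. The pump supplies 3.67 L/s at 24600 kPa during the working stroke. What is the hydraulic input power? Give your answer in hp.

W ≈ 121 hp

Hydraulic power = P × Q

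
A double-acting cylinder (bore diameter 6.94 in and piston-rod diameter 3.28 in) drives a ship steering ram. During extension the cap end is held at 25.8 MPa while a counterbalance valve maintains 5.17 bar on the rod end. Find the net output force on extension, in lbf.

Cap-side area A_cap = π/4 × (6.94 in)² = 37.83 in^2
Rod-side annular area A_ann = π/4 × (6.94² − 3.28²) = 29.38 in^2
Net thrust = P_cap·A_cap − P_rod·A_ann = 1.415e5 lbf − 2203 lbf

F ≈ 1.39e5 lbf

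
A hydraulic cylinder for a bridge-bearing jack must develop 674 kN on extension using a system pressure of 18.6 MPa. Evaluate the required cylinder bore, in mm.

Extension force acts on the full piston face: F = P × (π/4)D².
D = √(4F / (πP)) = √(4 × 674 kN / (π × 18.6 MPa))

D ≈ 215 mm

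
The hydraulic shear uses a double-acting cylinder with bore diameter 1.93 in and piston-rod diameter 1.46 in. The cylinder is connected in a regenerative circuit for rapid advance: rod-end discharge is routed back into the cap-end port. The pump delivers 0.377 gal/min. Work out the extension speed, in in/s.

In regeneration the rod-end outflow joins the pump flow into the cap end, so the net volume the pump must supply per unit advance equals the rod cross-section area.
Rod cross-section A_rod = π/4 × (1.46 in)² = 1.674 in^2
v = Q_pump / A_rod

v ≈ 0.867 in/s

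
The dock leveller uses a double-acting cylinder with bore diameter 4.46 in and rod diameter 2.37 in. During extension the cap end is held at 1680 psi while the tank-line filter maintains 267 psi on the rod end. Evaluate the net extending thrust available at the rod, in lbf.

Cap-side area A_cap = π/4 × (4.46 in)² = 15.62 in^2
Rod-side annular area A_ann = π/4 × (4.46² − 2.37²) = 11.21 in^2
Net thrust = P_cap·A_cap − P_rod·A_ann = 26250 lbf − 2993 lbf

F ≈ 23300 lbf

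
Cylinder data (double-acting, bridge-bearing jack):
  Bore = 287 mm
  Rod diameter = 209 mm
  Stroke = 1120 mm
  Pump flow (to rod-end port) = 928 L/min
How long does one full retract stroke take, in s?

t ≈ 2.20 s

Rod-side annular area A_ann = π/4 × (287² − 209²) = 30390 mm^2
Swept volume V = A × L; t = V / Q = A·L / Q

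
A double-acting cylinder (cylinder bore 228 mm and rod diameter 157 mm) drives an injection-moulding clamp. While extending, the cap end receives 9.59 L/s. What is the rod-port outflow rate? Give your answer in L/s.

Q_out ≈ 5.04 L/s

Cap-side area A_cap = π/4 × (228 mm)² = 40830 mm^2
Rod-side annular area A_ann = π/4 × (228² − 157²) = 21470 mm^2
Piston speed v = Q_in/A_cap; rod-end outflow Q_out = v × A_ann = Q_in × A_ann/A_cap.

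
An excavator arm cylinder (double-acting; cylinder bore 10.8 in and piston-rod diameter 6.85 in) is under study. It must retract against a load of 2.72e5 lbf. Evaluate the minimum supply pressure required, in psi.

P ≈ 4970 psi

Rod-side annular area A_ann = π/4 × (10.8² − 6.85²) = 54.76 in^2
Retraction: pressure acts on the annular area.
P = F / A = 2.72e5 lbf / A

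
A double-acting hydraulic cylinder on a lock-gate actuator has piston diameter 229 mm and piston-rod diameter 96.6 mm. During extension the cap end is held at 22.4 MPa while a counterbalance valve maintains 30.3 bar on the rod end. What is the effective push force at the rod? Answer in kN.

F ≈ 820 kN

Cap-side area A_cap = π/4 × (229 mm)² = 41190 mm^2
Rod-side annular area A_ann = π/4 × (229² − 96.6²) = 33860 mm^2
Net thrust = P_cap·A_cap − P_rod·A_ann = 922.6 kN − 102.6 kN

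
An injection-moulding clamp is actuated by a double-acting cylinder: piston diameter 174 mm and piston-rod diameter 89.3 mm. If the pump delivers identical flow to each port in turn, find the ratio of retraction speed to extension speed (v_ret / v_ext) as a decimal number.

v_ret/v_ext ≈ 1.36

Cap-side area A_cap = π/4 × (174 mm)² = 23780 mm^2
Rod-side annular area A_ann = π/4 × (174² − 89.3²) = 17520 mm^2
For equal Q, v ∝ 1/A, so v_ret/v_ext = A_cap/A_ann.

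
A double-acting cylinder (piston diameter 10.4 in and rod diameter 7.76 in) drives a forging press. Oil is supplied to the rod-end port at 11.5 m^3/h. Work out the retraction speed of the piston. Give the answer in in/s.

v ≈ 5.18 in/s

Rod-side annular area A_ann = π/4 × (10.4² − 7.76²) = 37.65 in^2
Flow into the rod-end port fills the annular volume.
v = Q / A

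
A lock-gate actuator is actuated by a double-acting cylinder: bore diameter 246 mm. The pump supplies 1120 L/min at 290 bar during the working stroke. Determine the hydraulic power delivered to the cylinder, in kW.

Hydraulic power = P × Q

W ≈ 541 kW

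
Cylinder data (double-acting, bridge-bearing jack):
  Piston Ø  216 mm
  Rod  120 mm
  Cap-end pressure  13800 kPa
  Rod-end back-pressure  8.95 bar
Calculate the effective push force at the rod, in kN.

F ≈ 483 kN

Cap-side area A_cap = π/4 × (216 mm)² = 36640 mm^2
Rod-side annular area A_ann = π/4 × (216² − 120²) = 25330 mm^2
Net thrust = P_cap·A_cap − P_rod·A_ann = 505.7 kN − 22.67 kN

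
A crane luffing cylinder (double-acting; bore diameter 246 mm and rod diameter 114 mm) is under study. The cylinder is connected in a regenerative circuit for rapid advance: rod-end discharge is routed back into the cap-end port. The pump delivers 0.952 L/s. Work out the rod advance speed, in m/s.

v ≈ 0.0933 m/s

In regeneration the rod-end outflow joins the pump flow into the cap end, so the net volume the pump must supply per unit advance equals the rod cross-section area.
Rod cross-section A_rod = π/4 × (114 mm)² = 10210 mm^2
v = Q_pump / A_rod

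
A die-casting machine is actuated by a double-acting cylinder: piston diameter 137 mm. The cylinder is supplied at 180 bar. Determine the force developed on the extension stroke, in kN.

Cap-side area A_cap = π/4 × (137 mm)² = 14740 mm^2
F = P × A_cap = 180 bar × A_cap

F ≈ 265 kN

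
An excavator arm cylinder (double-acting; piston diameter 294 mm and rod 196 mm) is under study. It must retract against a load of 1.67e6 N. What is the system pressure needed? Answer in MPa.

P ≈ 44.3 MPa

Rod-side annular area A_ann = π/4 × (294² − 196²) = 37710 mm^2
Retraction: pressure acts on the annular area.
P = F / A = 1.67e6 N / A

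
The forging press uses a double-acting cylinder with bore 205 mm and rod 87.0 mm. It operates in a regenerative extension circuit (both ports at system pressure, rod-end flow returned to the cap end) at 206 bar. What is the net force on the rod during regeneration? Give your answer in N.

With equal pressure on both faces, forces on the annular region cancel; the net push is pressure × rod cross-section.
Rod cross-section A_rod = π/4 × (87.0 mm)² = 5945 mm^2
F = P × A_rod

F ≈ 1.22e5 N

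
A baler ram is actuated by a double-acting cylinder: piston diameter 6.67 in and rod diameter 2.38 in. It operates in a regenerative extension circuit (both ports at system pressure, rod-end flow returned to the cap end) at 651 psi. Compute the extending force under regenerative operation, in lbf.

With equal pressure on both faces, forces on the annular region cancel; the net push is pressure × rod cross-section.
Rod cross-section A_rod = π/4 × (2.38 in)² = 4.449 in^2
F = P × A_rod

F ≈ 2900 lbf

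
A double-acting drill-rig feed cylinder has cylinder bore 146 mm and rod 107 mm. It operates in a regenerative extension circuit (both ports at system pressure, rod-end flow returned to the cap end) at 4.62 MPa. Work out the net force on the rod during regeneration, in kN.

With equal pressure on both faces, forces on the annular region cancel; the net push is pressure × rod cross-section.
Rod cross-section A_rod = π/4 × (107 mm)² = 8992 mm^2
F = P × A_rod

F ≈ 41.5 kN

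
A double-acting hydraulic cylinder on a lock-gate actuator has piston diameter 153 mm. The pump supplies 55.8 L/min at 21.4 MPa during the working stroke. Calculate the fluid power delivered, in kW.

Hydraulic power = P × Q

W ≈ 19.9 kW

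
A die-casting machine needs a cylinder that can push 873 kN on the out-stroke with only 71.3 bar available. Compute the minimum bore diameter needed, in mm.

Extension force acts on the full piston face: F = P × (π/4)D².
D = √(4F / (πP)) = √(4 × 873 kN / (π × 71.3 bar))

D ≈ 395 mm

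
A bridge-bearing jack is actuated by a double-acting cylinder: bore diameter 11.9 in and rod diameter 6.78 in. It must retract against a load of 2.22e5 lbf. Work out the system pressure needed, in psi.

Rod-side annular area A_ann = π/4 × (11.9² − 6.78²) = 75.12 in^2
Retraction: pressure acts on the annular area.
P = F / A = 2.22e5 lbf / A

P ≈ 2960 psi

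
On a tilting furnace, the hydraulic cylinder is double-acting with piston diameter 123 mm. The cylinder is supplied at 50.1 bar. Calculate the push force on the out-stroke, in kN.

Cap-side area A_cap = π/4 × (123 mm)² = 11880 mm^2
F = P × A_cap = 50.1 bar × A_cap

F ≈ 59.5 kN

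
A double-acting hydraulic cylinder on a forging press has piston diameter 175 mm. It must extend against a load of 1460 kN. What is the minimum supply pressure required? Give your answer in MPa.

P ≈ 60.7 MPa

Cap-side area A_cap = π/4 × (175 mm)² = 24050 mm^2
P = F / A = 1460 kN / A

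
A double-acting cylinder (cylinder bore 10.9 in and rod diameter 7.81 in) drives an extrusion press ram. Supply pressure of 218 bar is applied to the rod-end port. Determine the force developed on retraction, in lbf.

F ≈ 1.44e5 lbf

Rod-side annular area A_ann = π/4 × (10.9² − 7.81²) = 45.41 in^2
On retraction the pressure acts on the annular area (bore minus rod).
F = P × A_ann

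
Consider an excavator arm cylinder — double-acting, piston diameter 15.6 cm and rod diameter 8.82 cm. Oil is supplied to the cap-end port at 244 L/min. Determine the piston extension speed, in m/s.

v ≈ 0.213 m/s

Cap-side area A_cap = π/4 × (15.6 cm)² = 191.1 cm^2
v = Q / A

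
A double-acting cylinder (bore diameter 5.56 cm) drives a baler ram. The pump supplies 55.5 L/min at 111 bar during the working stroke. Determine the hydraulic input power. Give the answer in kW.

Hydraulic power = P × Q

W ≈ 10.3 kW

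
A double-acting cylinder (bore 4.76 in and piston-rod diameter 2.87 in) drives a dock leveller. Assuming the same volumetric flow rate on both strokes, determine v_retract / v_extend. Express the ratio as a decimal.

v_ret/v_ext ≈ 1.57

Cap-side area A_cap = π/4 × (4.76 in)² = 17.80 in^2
Rod-side annular area A_ann = π/4 × (4.76² − 2.87²) = 11.33 in^2
For equal Q, v ∝ 1/A, so v_ret/v_ext = A_cap/A_ann.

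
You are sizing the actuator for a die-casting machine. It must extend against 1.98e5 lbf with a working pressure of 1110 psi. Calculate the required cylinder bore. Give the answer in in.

D ≈ 15.1 in

Extension force acts on the full piston face: F = P × (π/4)D².
D = √(4F / (πP)) = √(4 × 1.98e5 lbf / (π × 1110 psi))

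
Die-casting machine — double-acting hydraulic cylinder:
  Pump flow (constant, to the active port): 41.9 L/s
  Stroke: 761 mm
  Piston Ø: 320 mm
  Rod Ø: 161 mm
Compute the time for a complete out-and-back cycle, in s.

Cap-side area A_cap = π/4 × (320 mm)² = 80420 mm^2
Rod-side annular area A_ann = π/4 × (320² − 161²) = 60070 mm^2
t_ext = A_cap·L/Q = 1.461 s
t_ret = A_ann·L/Q = 1.091 s
t_cycle = t_ext + t_ret

t ≈ 2.55 s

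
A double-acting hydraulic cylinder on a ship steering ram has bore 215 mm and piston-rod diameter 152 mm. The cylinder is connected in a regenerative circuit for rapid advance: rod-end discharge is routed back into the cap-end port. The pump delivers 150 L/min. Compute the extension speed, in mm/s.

v ≈ 138 mm/s

In regeneration the rod-end outflow joins the pump flow into the cap end, so the net volume the pump must supply per unit advance equals the rod cross-section area.
Rod cross-section A_rod = π/4 × (152 mm)² = 18150 mm^2
v = Q_pump / A_rod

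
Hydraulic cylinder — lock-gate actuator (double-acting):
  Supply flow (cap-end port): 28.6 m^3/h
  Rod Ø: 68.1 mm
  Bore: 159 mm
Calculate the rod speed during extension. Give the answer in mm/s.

v ≈ 400 mm/s

Cap-side area A_cap = π/4 × (159 mm)² = 19860 mm^2
v = Q / A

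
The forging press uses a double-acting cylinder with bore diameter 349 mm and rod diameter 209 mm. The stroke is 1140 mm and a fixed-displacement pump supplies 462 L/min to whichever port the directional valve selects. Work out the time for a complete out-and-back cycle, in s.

t ≈ 23.2 s

Cap-side area A_cap = π/4 × (349 mm)² = 95660 mm^2
Rod-side annular area A_ann = π/4 × (349² − 209²) = 61360 mm^2
t_ext = A_cap·L/Q = 14.16 s
t_ret = A_ann·L/Q = 9.084 s
t_cycle = t_ext + t_ret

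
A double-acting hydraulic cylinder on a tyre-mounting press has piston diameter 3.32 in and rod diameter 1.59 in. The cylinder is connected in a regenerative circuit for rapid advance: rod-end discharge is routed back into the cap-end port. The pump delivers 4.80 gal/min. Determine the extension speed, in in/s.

v ≈ 9.31 in/s

In regeneration the rod-end outflow joins the pump flow into the cap end, so the net volume the pump must supply per unit advance equals the rod cross-section area.
Rod cross-section A_rod = π/4 × (1.59 in)² = 1.986 in^2
v = Q_pump / A_rod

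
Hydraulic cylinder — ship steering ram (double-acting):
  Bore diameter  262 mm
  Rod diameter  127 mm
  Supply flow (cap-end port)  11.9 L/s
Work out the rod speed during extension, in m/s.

Cap-side area A_cap = π/4 × (262 mm)² = 53910 mm^2
v = Q / A

v ≈ 0.221 m/s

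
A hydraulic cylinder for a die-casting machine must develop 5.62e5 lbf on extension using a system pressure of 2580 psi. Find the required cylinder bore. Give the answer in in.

D ≈ 16.7 in

Extension force acts on the full piston face: F = P × (π/4)D².
D = √(4F / (πP)) = √(4 × 5.62e5 lbf / (π × 2580 psi))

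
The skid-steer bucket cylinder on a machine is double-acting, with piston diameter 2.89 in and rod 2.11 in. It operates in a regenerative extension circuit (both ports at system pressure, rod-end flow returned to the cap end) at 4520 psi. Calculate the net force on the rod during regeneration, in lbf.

F ≈ 15800 lbf

With equal pressure on both faces, forces on the annular region cancel; the net push is pressure × rod cross-section.
Rod cross-section A_rod = π/4 × (2.11 in)² = 3.497 in^2
F = P × A_rod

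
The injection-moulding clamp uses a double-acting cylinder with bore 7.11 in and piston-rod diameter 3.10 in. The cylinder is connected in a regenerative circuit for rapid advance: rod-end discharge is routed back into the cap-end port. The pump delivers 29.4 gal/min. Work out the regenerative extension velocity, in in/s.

v ≈ 15.0 in/s

In regeneration the rod-end outflow joins the pump flow into the cap end, so the net volume the pump must supply per unit advance equals the rod cross-section area.
Rod cross-section A_rod = π/4 × (3.10 in)² = 7.548 in^2
v = Q_pump / A_rod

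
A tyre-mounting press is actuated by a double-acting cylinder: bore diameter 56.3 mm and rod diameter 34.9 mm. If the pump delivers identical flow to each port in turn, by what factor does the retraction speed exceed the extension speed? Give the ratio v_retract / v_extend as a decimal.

Cap-side area A_cap = π/4 × (56.3 mm)² = 2489 mm^2
Rod-side annular area A_ann = π/4 × (56.3² − 34.9²) = 1533 mm^2
For equal Q, v ∝ 1/A, so v_ret/v_ext = A_cap/A_ann.

v_ret/v_ext ≈ 1.62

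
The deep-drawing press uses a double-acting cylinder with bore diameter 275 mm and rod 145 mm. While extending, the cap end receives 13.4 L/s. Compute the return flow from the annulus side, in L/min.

Cap-side area A_cap = π/4 × (275 mm)² = 59400 mm^2
Rod-side annular area A_ann = π/4 × (275² − 145²) = 42880 mm^2
Piston speed v = Q_in/A_cap; rod-end outflow Q_out = v × A_ann = Q_in × A_ann/A_cap.

Q_out ≈ 580 L/min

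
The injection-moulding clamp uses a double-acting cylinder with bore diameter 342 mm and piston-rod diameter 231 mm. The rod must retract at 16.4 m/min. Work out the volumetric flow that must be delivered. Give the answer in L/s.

Rod-side annular area A_ann = π/4 × (342² − 231²) = 49950 mm^2
Q = A × v

Q ≈ 13.7 L/s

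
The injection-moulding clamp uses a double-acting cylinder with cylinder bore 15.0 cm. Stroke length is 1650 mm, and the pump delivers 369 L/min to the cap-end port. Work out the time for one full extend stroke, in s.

t ≈ 4.74 s

Cap-side area A_cap = π/4 × (15.0 cm)² = 176.7 cm^2
Swept volume V = A × L; t = V / Q = A·L / Q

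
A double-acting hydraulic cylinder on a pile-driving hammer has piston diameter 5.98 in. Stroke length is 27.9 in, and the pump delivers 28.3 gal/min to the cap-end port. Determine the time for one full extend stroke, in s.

t ≈ 7.19 s

Cap-side area A_cap = π/4 × (5.98 in)² = 28.09 in^2
Swept volume V = A × L; t = V / Q = A·L / Q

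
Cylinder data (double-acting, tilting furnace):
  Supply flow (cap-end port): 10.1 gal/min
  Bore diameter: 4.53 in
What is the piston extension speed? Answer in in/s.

Cap-side area A_cap = π/4 × (4.53 in)² = 16.12 in^2
v = Q / A

v ≈ 2.41 in/s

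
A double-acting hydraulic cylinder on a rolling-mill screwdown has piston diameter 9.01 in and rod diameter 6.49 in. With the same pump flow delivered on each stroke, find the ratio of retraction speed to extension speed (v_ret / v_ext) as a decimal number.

v_ret/v_ext ≈ 2.08

Cap-side area A_cap = π/4 × (9.01 in)² = 63.76 in^2
Rod-side annular area A_ann = π/4 × (9.01² − 6.49²) = 30.68 in^2
For equal Q, v ∝ 1/A, so v_ret/v_ext = A_cap/A_ann.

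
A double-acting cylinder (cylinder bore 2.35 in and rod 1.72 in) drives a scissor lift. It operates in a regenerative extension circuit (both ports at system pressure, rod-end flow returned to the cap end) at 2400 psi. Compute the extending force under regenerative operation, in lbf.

F ≈ 5580 lbf

With equal pressure on both faces, forces on the annular region cancel; the net push is pressure × rod cross-section.
Rod cross-section A_rod = π/4 × (1.72 in)² = 2.324 in^2
F = P × A_rod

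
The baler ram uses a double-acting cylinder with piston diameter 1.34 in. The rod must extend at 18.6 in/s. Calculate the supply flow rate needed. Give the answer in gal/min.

Q ≈ 6.81 gal/min

Cap-side area A_cap = π/4 × (1.34 in)² = 1.410 in^2
Q = A × v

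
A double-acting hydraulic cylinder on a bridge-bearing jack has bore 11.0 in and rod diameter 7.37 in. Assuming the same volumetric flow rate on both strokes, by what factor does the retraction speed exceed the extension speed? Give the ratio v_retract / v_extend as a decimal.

v_ret/v_ext ≈ 1.81

Cap-side area A_cap = π/4 × (11.0 in)² = 95.03 in^2
Rod-side annular area A_ann = π/4 × (11.0² − 7.37²) = 52.37 in^2
For equal Q, v ∝ 1/A, so v_ret/v_ext = A_cap/A_ann.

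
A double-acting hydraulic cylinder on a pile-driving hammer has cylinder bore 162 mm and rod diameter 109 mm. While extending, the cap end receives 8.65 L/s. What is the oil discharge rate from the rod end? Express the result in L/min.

Q_out ≈ 284 L/min

Cap-side area A_cap = π/4 × (162 mm)² = 20610 mm^2
Rod-side annular area A_ann = π/4 × (162² − 109²) = 11280 mm^2
Piston speed v = Q_in/A_cap; rod-end outflow Q_out = v × A_ann = Q_in × A_ann/A_cap.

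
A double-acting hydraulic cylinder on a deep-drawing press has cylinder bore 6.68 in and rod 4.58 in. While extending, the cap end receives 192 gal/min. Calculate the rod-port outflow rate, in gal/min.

Q_out ≈ 102 gal/min

Cap-side area A_cap = π/4 × (6.68 in)² = 35.05 in^2
Rod-side annular area A_ann = π/4 × (6.68² − 4.58²) = 18.57 in^2
Piston speed v = Q_in/A_cap; rod-end outflow Q_out = v × A_ann = Q_in × A_ann/A_cap.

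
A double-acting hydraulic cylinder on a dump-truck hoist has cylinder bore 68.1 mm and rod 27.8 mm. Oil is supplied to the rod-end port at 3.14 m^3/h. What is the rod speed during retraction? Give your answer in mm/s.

Rod-side annular area A_ann = π/4 × (68.1² − 27.8²) = 3035 mm^2
Flow into the rod-end port fills the annular volume.
v = Q / A

v ≈ 287 mm/s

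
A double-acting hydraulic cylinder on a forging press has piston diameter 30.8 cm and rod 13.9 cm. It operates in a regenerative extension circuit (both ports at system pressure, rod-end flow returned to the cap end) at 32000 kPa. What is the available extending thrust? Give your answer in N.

F ≈ 4.86e5 N

With equal pressure on both faces, forces on the annular region cancel; the net push is pressure × rod cross-section.
Rod cross-section A_rod = π/4 × (13.9 cm)² = 151.7 cm^2
F = P × A_rod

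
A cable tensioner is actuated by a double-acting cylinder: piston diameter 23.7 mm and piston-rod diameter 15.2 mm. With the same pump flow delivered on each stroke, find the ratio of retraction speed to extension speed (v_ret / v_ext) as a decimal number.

v_ret/v_ext ≈ 1.70

Cap-side area A_cap = π/4 × (23.7 mm)² = 441.2 mm^2
Rod-side annular area A_ann = π/4 × (23.7² − 15.2²) = 259.7 mm^2
For equal Q, v ∝ 1/A, so v_ret/v_ext = A_cap/A_ann.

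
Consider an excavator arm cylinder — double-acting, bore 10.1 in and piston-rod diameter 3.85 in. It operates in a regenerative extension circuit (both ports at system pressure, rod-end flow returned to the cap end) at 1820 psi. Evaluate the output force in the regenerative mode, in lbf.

With equal pressure on both faces, forces on the annular region cancel; the net push is pressure × rod cross-section.
Rod cross-section A_rod = π/4 × (3.85 in)² = 11.64 in^2
F = P × A_rod

F ≈ 21200 lbf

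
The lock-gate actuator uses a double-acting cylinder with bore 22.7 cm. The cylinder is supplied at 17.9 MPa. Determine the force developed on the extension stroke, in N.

Cap-side area A_cap = π/4 × (22.7 cm)² = 404.7 cm^2
F = P × A_cap = 17.9 MPa × A_cap

F ≈ 7.24e5 N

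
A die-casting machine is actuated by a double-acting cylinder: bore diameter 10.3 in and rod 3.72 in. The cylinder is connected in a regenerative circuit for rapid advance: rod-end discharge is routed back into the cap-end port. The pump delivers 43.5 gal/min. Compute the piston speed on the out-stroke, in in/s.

v ≈ 15.4 in/s

In regeneration the rod-end outflow joins the pump flow into the cap end, so the net volume the pump must supply per unit advance equals the rod cross-section area.
Rod cross-section A_rod = π/4 × (3.72 in)² = 10.87 in^2
v = Q_pump / A_rod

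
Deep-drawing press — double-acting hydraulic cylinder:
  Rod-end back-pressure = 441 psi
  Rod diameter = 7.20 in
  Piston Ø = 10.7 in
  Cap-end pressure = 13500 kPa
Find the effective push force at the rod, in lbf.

F ≈ 1.54e5 lbf

Cap-side area A_cap = π/4 × (10.7 in)² = 89.92 in^2
Rod-side annular area A_ann = π/4 × (10.7² − 7.20²) = 49.21 in^2
Net thrust = P_cap·A_cap − P_rod·A_ann = 1.761e5 lbf − 21700 lbf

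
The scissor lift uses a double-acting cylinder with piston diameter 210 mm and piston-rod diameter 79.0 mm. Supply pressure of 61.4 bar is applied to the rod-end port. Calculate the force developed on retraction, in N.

F ≈ 1.83e5 N

Rod-side annular area A_ann = π/4 × (210² − 79.0²) = 29730 mm^2
On retraction the pressure acts on the annular area (bore minus rod).
F = P × A_ann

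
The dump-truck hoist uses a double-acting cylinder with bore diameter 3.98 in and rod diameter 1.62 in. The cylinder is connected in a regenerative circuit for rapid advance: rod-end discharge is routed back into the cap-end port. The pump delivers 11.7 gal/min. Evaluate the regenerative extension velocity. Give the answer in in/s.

v ≈ 21.9 in/s

In regeneration the rod-end outflow joins the pump flow into the cap end, so the net volume the pump must supply per unit advance equals the rod cross-section area.
Rod cross-section A_rod = π/4 × (1.62 in)² = 2.061 in^2
v = Q_pump / A_rod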